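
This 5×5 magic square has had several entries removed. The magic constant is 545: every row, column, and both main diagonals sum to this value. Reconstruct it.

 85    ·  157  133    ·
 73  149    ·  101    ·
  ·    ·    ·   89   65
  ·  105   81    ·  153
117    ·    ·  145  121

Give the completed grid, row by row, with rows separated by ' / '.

85 61 157 133 109 / 73 149 125 101 97 / 141 137 113 89 65 / 129 105 81 77 153 / 117 93 69 145 121

Column 4 needs 545; the known cells sum to 468, so (4,4) = 77.
Main diagonal must total 545; the given cells sum to 432, so (3,3) = 113.
Anti-diagonal needs 545; the known cells sum to 436, so (1,5) = 109.
Using row 1: 85 + 157 + 133 + 109 + ? → (1,2) = 545 − 484 = 61.
Row 4: 105 + 81 + 77 + 153 + ? = 545, so (4,1) = 129.
Column 1 needs 545; the known cells sum to 404, so (3,1) = 141.
From column 5, 545 − (109 + 65 + 153 + 121) gives (2,5) = 97.
Row 2 must total 545; the given cells sum to 420, so (2,3) = 125.
From row 3, 545 − (141 + 113 + 89 + 65) gives (3,2) = 137.
From column 2, 545 − (61 + 149 + 137 + 105) gives (5,2) = 93.
From column 3, 545 − (157 + 125 + 113 + 81) gives (5,3) = 69.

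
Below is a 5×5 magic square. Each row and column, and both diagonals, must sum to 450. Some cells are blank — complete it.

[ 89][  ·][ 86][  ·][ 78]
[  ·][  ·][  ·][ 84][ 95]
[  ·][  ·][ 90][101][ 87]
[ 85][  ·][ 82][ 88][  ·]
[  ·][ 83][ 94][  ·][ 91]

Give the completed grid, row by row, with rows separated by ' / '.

89 100 86 97 78 / 81 92 98 84 95 / 93 79 90 101 87 / 85 96 82 88 99 / 102 83 94 80 91

The remaining cell in column 3 is (2,3) = 450 − 352 = 98.
Column 5: 78 + 95 + 87 + 91 + ? = 450, so (4,5) = 99.
The remaining cell in main diagonal is (2,2) = 450 − 358 = 92.
The remaining cell in row 2 is (2,1) = 450 − 369 = 81.
From row 4, 450 − (85 + 82 + 88 + 99) gives (4,2) = 96.
Anti-diagonal: 78 + 84 + 90 + 96 + ? = 450, so (5,1) = 102.
Row 5 must total 450; the given cells sum to 370, so (5,4) = 80.
Using column 1: 89 + 81 + 85 + 102 + ? → (3,1) = 450 − 357 = 93.
From column 4, 450 − (84 + 101 + 88 + 80) gives (1,4) = 97.
Using row 1: 89 + 86 + 97 + 78 + ? → (1,2) = 450 − 350 = 100.
Row 3 needs 450; the known cells sum to 371, so (3,2) = 79.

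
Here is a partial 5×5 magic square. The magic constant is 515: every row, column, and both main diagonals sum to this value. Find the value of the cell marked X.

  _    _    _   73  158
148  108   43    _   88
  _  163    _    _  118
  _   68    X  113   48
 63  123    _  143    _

Row 2: 148 + 108 + 43 + 88 + ? = 515, so (2,4) = 128.
Column 2 needs 515; the known cells sum to 462, so (1,2) = 53.
From column 4, 515 − (73 + 128 + 113 + 143) gives (3,4) = 58.
The remaining cell in column 5 is (5,5) = 515 − 412 = 103.
The remaining cell in anti-diagonal is (3,3) = 515 − 417 = 98.
Row 3 needs 515; the known cells sum to 437, so (3,1) = 78.
Row 5 must total 515; the given cells sum to 432, so (5,3) = 83.
Main diagonal must total 515; the given cells sum to 422, so (1,1) = 93.
From row 1, 515 − (93 + 53 + 73 + 158) gives (1,3) = 138.
The remaining cell in column 1 is (4,1) = 515 − 382 = 133.
Column 3: 138 + 43 + 98 + 83 + ? = 515, so (4,3) = 153.

153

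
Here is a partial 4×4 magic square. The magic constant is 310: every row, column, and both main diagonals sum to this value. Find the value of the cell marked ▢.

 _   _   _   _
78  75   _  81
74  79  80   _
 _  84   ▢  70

83

From row 2, 310 − (78 + 75 + 81) gives (2,3) = 76.
From row 3, 310 − (74 + 79 + 80) gives (3,4) = 77.
Column 2 must total 310; the given cells sum to 238, so (1,2) = 72.
Using column 4: 81 + 77 + 70 + ? → (1,4) = 310 − 228 = 82.
The remaining cell in main diagonal is (1,1) = 310 − 225 = 85.
From anti-diagonal, 310 − (82 + 76 + 79) gives (4,1) = 73.
Row 1: 85 + 72 + 82 + ? = 310, so (1,3) = 71.
Row 4 needs 310; the known cells sum to 227, so (4,3) = 83.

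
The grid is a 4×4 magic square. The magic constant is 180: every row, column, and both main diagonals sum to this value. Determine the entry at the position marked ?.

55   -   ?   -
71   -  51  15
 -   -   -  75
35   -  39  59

67

The remaining cell in row 2 is (2,2) = 180 − 137 = 43.
Using row 4: 35 + 39 + 59 + ? → (4,2) = 180 − 133 = 47.
Column 1: 55 + 71 + 35 + ? = 180, so (3,1) = 19.
Column 4 must total 180; the given cells sum to 149, so (1,4) = 31.
Main diagonal must total 180; the given cells sum to 157, so (3,3) = 23.
Anti-diagonal: 31 + 51 + 35 + ? = 180, so (3,2) = 63.
Using column 2: 43 + 63 + 47 + ? → (1,2) = 180 − 153 = 27.
Column 3 must total 180; the given cells sum to 113, so (1,3) = 67.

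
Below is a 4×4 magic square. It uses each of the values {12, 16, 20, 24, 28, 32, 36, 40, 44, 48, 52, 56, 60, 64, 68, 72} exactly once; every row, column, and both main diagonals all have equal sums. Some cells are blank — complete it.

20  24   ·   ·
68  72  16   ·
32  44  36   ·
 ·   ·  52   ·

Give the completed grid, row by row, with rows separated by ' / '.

The 16 entries sum to 672, so each line sums to 672/4 = 168.
Row 2 must total 168; the given cells sum to 156, so (2,4) = 12.
From row 3, 168 − (32 + 44 + 36) gives (3,4) = 56.
Column 1 must total 168; the given cells sum to 120, so (4,1) = 48.
The remaining cell in column 2 is (4,2) = 168 − 140 = 28.
Using column 3: 16 + 36 + 52 + ? → (1,3) = 168 − 104 = 64.
Using main diagonal: 20 + 72 + 36 + ? → (4,4) = 168 − 128 = 40.
The remaining cell in anti-diagonal is (1,4) = 168 − 108 = 60.

20 24 64 60 / 68 72 16 12 / 32 44 36 56 / 48 28 52 40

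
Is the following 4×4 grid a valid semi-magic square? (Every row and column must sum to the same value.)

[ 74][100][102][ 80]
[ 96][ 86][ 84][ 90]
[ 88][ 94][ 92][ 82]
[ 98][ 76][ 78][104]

Yes

Row 1: 74 + 100 + 102 + 80 = 356.
Row 2: 96 + 86 + 84 + 90 = 356.
Row 3: 88 + 94 + 92 + 82 = 356.
Row 4: 98 + 76 + 78 + 104 = 356.
Column 1: 74 + 96 + 88 + 98 = 356.
Column 2: 100 + 86 + 94 + 76 = 356.
Column 3: 102 + 84 + 92 + 78 = 356.
Column 4: 80 + 90 + 82 + 104 = 356.
All lines sum to 356.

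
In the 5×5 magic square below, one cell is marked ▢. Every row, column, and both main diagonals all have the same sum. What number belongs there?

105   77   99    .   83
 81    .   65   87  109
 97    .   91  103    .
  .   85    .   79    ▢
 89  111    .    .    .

101

Anti-diagonal is complete and sums to 435; that is the magic constant.
Row 1 needs 435; the known cells sum to 364, so (1,4) = 71.
Row 2 must total 435; the given cells sum to 342, so (2,2) = 93.
Column 1 must total 435; the given cells sum to 372, so (4,1) = 63.
Column 2 must total 435; the given cells sum to 366, so (3,2) = 69.
Using column 4: 71 + 87 + 103 + 79 + ? → (5,4) = 435 − 340 = 95.
Main diagonal must total 435; the given cells sum to 368, so (5,5) = 67.
From row 3, 435 − (97 + 69 + 91 + 103) gives (3,5) = 75.
Using row 5: 89 + 111 + 95 + 67 + ? → (5,3) = 435 − 362 = 73.
Column 3 must total 435; the given cells sum to 328, so (4,3) = 107.
Column 5 must total 435; the given cells sum to 334, so (4,5) = 101.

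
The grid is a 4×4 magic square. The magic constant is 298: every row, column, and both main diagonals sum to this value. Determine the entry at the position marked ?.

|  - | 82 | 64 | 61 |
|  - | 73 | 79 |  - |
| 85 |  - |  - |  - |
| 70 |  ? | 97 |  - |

Using row 1: 82 + 64 + 61 + ? → (1,1) = 298 − 207 = 91.
Column 1 must total 298; the given cells sum to 246, so (2,1) = 52.
Using column 3: 64 + 79 + 97 + ? → (3,3) = 298 − 240 = 58.
Main diagonal must total 298; the given cells sum to 222, so (4,4) = 76.
Using anti-diagonal: 61 + 79 + 70 + ? → (3,2) = 298 − 210 = 88.
Row 2: 52 + 73 + 79 + ? = 298, so (2,4) = 94.
Row 3 needs 298; the known cells sum to 231, so (3,4) = 67.
Row 4 needs 298; the known cells sum to 243, so (4,2) = 55.

55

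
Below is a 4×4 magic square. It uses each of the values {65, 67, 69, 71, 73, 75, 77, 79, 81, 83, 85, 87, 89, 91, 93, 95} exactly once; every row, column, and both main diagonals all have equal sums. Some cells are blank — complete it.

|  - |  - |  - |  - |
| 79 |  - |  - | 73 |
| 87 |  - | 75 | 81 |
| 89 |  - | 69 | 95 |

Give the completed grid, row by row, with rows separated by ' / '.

The 16 entries sum to 1280, so each line sums to 1280/4 = 320.
Using row 3: 87 + 75 + 81 + ? → (3,2) = 320 − 243 = 77.
The remaining cell in row 4 is (4,2) = 320 − 253 = 67.
Column 1 needs 320; the known cells sum to 255, so (1,1) = 65.
From column 4, 320 − (73 + 81 + 95) gives (1,4) = 71.
The remaining cell in main diagonal is (2,2) = 320 − 235 = 85.
Anti-diagonal: 71 + 77 + 89 + ? = 320, so (2,3) = 83.
Column 2 must total 320; the given cells sum to 229, so (1,2) = 91.
Column 3 needs 320; the known cells sum to 227, so (1,3) = 93.

65 91 93 71 / 79 85 83 73 / 87 77 75 81 / 89 67 69 95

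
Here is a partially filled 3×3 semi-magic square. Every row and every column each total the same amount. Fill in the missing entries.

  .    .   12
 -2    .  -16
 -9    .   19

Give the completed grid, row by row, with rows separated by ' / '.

Column 3 is already complete: 12 + -16 + 19 = 15, so that is the magic constant.
Row 2: -2 + (-16) + ? = 15, so (2,2) = 33.
Row 3 needs 15; the known cells sum to 10, so (3,2) = 5.
Column 1 must total 15; the given cells sum to -11, so (1,1) = 26.
The remaining cell in column 2 is (1,2) = 15 − 38 = -23.

26 -23 12 / -2 33 -16 / -9 5 19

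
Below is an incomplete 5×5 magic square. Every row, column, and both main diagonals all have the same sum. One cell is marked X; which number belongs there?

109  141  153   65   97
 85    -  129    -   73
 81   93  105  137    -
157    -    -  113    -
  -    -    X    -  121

77

Row 1 is complete and sums to 565; that is the magic constant.
Using row 3: 81 + 93 + 105 + 137 + ? → (3,5) = 565 − 416 = 149.
Column 1 must total 565; the given cells sum to 432, so (5,1) = 133.
Column 5 must total 565; the given cells sum to 440, so (4,5) = 125.
Main diagonal needs 565; the known cells sum to 448, so (2,2) = 117.
Row 2: 85 + 117 + 129 + 73 + ? = 565, so (2,4) = 161.
Column 4: 65 + 161 + 137 + 113 + ? = 565, so (5,4) = 89.
Anti-diagonal must total 565; the given cells sum to 496, so (4,2) = 69.
Using row 4: 157 + 69 + 113 + 125 + ? → (4,3) = 565 − 464 = 101.
Column 2 needs 565; the known cells sum to 420, so (5,2) = 145.
From column 3, 565 − (153 + 129 + 105 + 101) gives (5,3) = 77.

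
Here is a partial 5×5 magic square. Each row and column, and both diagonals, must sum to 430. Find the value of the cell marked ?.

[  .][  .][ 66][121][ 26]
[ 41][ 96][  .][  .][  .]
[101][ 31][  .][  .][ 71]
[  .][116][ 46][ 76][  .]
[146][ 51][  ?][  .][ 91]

The remaining cell in column 2 is (1,2) = 430 − 294 = 136.
Using row 1: 136 + 66 + 121 + 26 + ? → (1,1) = 430 − 349 = 81.
The remaining cell in column 1 is (4,1) = 430 − 369 = 61.
Using main diagonal: 81 + 96 + 76 + 91 + ? → (3,3) = 430 − 344 = 86.
The remaining cell in anti-diagonal is (2,4) = 430 − 374 = 56.
Using row 3: 101 + 31 + 86 + 71 + ? → (3,4) = 430 − 289 = 141.
Using row 4: 61 + 116 + 46 + 76 + ? → (4,5) = 430 − 299 = 131.
Using column 4: 121 + 56 + 141 + 76 + ? → (5,4) = 430 − 394 = 36.
Column 5 needs 430; the known cells sum to 319, so (2,5) = 111.
Row 2: 41 + 96 + 56 + 111 + ? = 430, so (2,3) = 126.
Row 5: 146 + 51 + 36 + 91 + ? = 430, so (5,3) = 106.

106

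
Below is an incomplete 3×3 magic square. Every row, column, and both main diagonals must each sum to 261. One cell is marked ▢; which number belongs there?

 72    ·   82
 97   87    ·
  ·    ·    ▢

From row 1, 261 − (72 + 82) gives (1,2) = 107.
Row 2 needs 261; the known cells sum to 184, so (2,3) = 77.
Column 1: 72 + 97 + ? = 261, so (3,1) = 92.
Column 2 needs 261; the known cells sum to 194, so (3,2) = 67.
Column 3: 82 + 77 + ? = 261, so (3,3) = 102.

102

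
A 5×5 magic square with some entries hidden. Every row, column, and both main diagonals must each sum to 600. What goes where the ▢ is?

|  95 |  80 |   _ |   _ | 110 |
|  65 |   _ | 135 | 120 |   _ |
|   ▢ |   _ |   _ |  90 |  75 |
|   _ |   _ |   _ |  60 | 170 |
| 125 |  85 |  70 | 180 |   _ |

160

Row 5 must total 600; the given cells sum to 460, so (5,5) = 140.
Column 4 needs 600; the known cells sum to 450, so (1,4) = 150.
Using column 5: 110 + 75 + 170 + 140 + ? → (2,5) = 600 − 495 = 105.
Row 1 must total 600; the given cells sum to 435, so (1,3) = 165.
The remaining cell in row 2 is (2,2) = 600 − 425 = 175.
Main diagonal needs 600; the known cells sum to 470, so (3,3) = 130.
Anti-diagonal must total 600; the given cells sum to 485, so (4,2) = 115.
From column 2, 600 − (80 + 175 + 115 + 85) gives (3,2) = 145.
Using column 3: 165 + 135 + 130 + 70 + ? → (4,3) = 600 − 500 = 100.
Row 3 must total 600; the given cells sum to 440, so (3,1) = 160.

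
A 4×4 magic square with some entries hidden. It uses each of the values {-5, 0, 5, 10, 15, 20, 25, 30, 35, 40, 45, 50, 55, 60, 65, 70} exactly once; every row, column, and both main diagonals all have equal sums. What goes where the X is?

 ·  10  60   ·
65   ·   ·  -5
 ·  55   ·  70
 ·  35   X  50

25

The 16 entries sum to 520, so each line sums to 520/4 = 130.
Using column 2: 10 + 55 + 35 + ? → (2,2) = 130 − 100 = 30.
Column 4 must total 130; the given cells sum to 115, so (1,4) = 15.
Row 1 must total 130; the given cells sum to 85, so (1,1) = 45.
Row 2: 65 + 30 + (-5) + ? = 130, so (2,3) = 40.
From main diagonal, 130 − (45 + 30 + 50) gives (3,3) = 5.
Anti-diagonal: 15 + 40 + 55 + ? = 130, so (4,1) = 20.
Using row 3: 55 + 5 + 70 + ? → (3,1) = 130 − 130 = 0.
Row 4: 20 + 35 + 50 + ? = 130, so (4,3) = 25.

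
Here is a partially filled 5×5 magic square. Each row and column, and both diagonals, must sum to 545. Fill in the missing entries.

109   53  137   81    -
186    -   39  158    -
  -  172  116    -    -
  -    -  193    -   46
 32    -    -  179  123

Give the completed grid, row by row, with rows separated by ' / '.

Using row 1: 109 + 53 + 137 + 81 + ? → (1,5) = 545 − 380 = 165.
Column 3: 137 + 39 + 116 + 193 + ? = 545, so (5,3) = 60.
Anti-diagonal needs 545; the known cells sum to 471, so (4,2) = 74.
Row 5 must total 545; the given cells sum to 394, so (5,2) = 151.
Column 2: 53 + 172 + 74 + 151 + ? = 545, so (2,2) = 95.
The remaining cell in main diagonal is (4,4) = 545 − 443 = 102.
The remaining cell in row 2 is (2,5) = 545 − 478 = 67.
From row 4, 545 − (74 + 193 + 102 + 46) gives (4,1) = 130.
From column 1, 545 − (109 + 186 + 130 + 32) gives (3,1) = 88.
From column 4, 545 − (81 + 158 + 102 + 179) gives (3,4) = 25.
Column 5 needs 545; the known cells sum to 401, so (3,5) = 144.

109 53 137 81 165 / 186 95 39 158 67 / 88 172 116 25 144 / 130 74 193 102 46 / 32 151 60 179 123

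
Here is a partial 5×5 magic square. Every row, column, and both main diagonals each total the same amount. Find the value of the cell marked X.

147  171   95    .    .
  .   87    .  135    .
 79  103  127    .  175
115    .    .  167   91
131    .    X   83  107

Main diagonal is complete and sums to 635; that is the magic constant.
Row 3: 79 + 103 + 127 + 175 + ? = 635, so (3,4) = 151.
From column 1, 635 − (147 + 79 + 115 + 131) gives (2,1) = 163.
Column 4 must total 635; the given cells sum to 536, so (1,4) = 99.
Row 1 needs 635; the known cells sum to 512, so (1,5) = 123.
Column 5 needs 635; the known cells sum to 496, so (2,5) = 139.
The remaining cell in anti-diagonal is (4,2) = 635 − 516 = 119.
The remaining cell in row 2 is (2,3) = 635 − 524 = 111.
Row 4 needs 635; the known cells sum to 492, so (4,3) = 143.
The remaining cell in column 2 is (5,2) = 635 − 480 = 155.
The remaining cell in column 3 is (5,3) = 635 − 476 = 159.

159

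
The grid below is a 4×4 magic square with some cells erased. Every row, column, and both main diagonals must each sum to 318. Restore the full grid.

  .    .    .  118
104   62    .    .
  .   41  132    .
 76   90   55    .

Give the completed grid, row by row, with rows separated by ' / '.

Using row 4: 76 + 90 + 55 + ? → (4,4) = 318 − 221 = 97.
Column 2 must total 318; the given cells sum to 193, so (1,2) = 125.
The remaining cell in main diagonal is (1,1) = 318 − 291 = 27.
Anti-diagonal: 118 + 41 + 76 + ? = 318, so (2,3) = 83.
From row 1, 318 − (27 + 125 + 118) gives (1,3) = 48.
Row 2: 104 + 62 + 83 + ? = 318, so (2,4) = 69.
Column 1: 27 + 104 + 76 + ? = 318, so (3,1) = 111.
Column 4: 118 + 69 + 97 + ? = 318, so (3,4) = 34.

27 125 48 118 / 104 62 83 69 / 111 41 132 34 / 76 90 55 97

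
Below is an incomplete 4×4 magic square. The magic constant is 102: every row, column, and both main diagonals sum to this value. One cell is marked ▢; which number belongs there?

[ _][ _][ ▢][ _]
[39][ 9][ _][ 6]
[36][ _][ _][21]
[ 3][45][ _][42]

15

Row 2 needs 102; the known cells sum to 54, so (2,3) = 48.
The remaining cell in row 4 is (4,3) = 102 − 90 = 12.
Column 1 needs 102; the known cells sum to 78, so (1,1) = 24.
From column 4, 102 − (6 + 21 + 42) gives (1,4) = 33.
Using main diagonal: 24 + 9 + 42 + ? → (3,3) = 102 − 75 = 27.
Anti-diagonal must total 102; the given cells sum to 84, so (3,2) = 18.
Column 2 must total 102; the given cells sum to 72, so (1,2) = 30.
Using column 3: 48 + 27 + 12 + ? → (1,3) = 102 − 87 = 15.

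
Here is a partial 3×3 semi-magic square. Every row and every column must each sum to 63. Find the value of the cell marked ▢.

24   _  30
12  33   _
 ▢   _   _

27

From row 1, 63 − (24 + 30) gives (1,2) = 9.
Using row 2: 12 + 33 + ? → (2,3) = 63 − 45 = 18.
Using column 1: 24 + 12 + ? → (3,1) = 63 − 36 = 27.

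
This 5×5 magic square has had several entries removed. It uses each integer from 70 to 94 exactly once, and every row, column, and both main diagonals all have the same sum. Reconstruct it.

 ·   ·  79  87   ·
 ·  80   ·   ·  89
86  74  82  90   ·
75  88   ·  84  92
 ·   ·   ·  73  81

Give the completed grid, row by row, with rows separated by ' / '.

83 91 79 87 70 / 72 80 93 76 89 / 86 74 82 90 78 / 75 88 71 84 92 / 94 77 85 73 81

The entries are 70 through 94, which sum to 2050, so each line sums to 2050/5 = 410.
The remaining cell in row 3 is (3,5) = 410 − 332 = 78.
Row 4: 75 + 88 + 84 + 92 + ? = 410, so (4,3) = 71.
Using column 4: 87 + 90 + 84 + 73 + ? → (2,4) = 410 − 334 = 76.
Using column 5: 89 + 78 + 92 + 81 + ? → (1,5) = 410 − 340 = 70.
Main diagonal must total 410; the given cells sum to 327, so (1,1) = 83.
Anti-diagonal needs 410; the known cells sum to 316, so (5,1) = 94.
Using row 1: 83 + 79 + 87 + 70 + ? → (1,2) = 410 − 319 = 91.
Using column 1: 83 + 86 + 75 + 94 + ? → (2,1) = 410 − 338 = 72.
The remaining cell in column 2 is (5,2) = 410 − 333 = 77.
Using row 2: 72 + 80 + 76 + 89 + ? → (2,3) = 410 − 317 = 93.
Row 5 needs 410; the known cells sum to 325, so (5,3) = 85.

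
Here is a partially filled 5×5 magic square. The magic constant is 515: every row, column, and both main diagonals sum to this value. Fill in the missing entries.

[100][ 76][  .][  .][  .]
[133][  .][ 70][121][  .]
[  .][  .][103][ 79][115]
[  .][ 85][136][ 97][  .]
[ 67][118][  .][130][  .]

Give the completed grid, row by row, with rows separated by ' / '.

100 76 112 88 139 / 133 109 70 121 82 / 91 127 103 79 115 / 124 85 136 97 73 / 67 118 94 130 106

Using column 4: 121 + 79 + 97 + 130 + ? → (1,4) = 515 − 427 = 88.
Anti-diagonal: 121 + 103 + 85 + 67 + ? = 515, so (1,5) = 139.
Row 1 needs 515; the known cells sum to 403, so (1,3) = 112.
From column 3, 515 − (112 + 70 + 103 + 136) gives (5,3) = 94.
Row 5: 67 + 118 + 94 + 130 + ? = 515, so (5,5) = 106.
From main diagonal, 515 − (100 + 103 + 97 + 106) gives (2,2) = 109.
From row 2, 515 − (133 + 109 + 70 + 121) gives (2,5) = 82.
The remaining cell in column 2 is (3,2) = 515 − 388 = 127.
Column 5: 139 + 82 + 115 + 106 + ? = 515, so (4,5) = 73.
Row 3 must total 515; the given cells sum to 424, so (3,1) = 91.
Row 4 must total 515; the given cells sum to 391, so (4,1) = 124.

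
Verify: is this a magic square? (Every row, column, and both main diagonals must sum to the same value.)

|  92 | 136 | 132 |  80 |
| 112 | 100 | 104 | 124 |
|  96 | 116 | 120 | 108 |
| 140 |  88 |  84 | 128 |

Row 1: 92 + 136 + 132 + 80 = 440.
Row 2: 112 + 100 + 104 + 124 = 440.
Row 3: 96 + 116 + 120 + 108 = 440.
Row 4: 140 + 88 + 84 + 128 = 440.
Column 1: 92 + 112 + 96 + 140 = 440.
Column 2: 136 + 100 + 116 + 88 = 440.
Column 3: 132 + 104 + 120 + 84 = 440.
Column 4: 80 + 124 + 108 + 128 = 440.
Main diagonal: 92 + 100 + 120 + 128 = 440.
Anti-diagonal: 80 + 104 + 116 + 140 = 440.
All lines sum to 440.

Yes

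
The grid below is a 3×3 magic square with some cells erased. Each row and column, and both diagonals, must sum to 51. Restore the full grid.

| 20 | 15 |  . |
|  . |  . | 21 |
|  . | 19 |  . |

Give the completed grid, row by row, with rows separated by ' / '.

20 15 16 / 13 17 21 / 18 19 14

From row 1, 51 − (20 + 15) gives (1,3) = 16.
Column 2: 15 + 19 + ? = 51, so (2,2) = 17.
The remaining cell in column 3 is (3,3) = 51 − 37 = 14.
Using anti-diagonal: 16 + 17 + ? → (3,1) = 51 − 33 = 18.
From row 2, 51 − (17 + 21) gives (2,1) = 13.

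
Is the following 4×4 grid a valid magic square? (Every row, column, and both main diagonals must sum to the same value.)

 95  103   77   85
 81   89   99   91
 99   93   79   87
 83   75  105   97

No — column 4 sums to 360 but row 3 sums to 358.

Row 1: 95 + 103 + 77 + 85 = 360.
Row 2: 81 + 89 + 99 + 91 = 360.
Row 3: 99 + 93 + 79 + 87 = 358.
Row 4: 83 + 75 + 105 + 97 = 360.
Column 1: 95 + 81 + 99 + 83 = 358.
Column 2: 103 + 89 + 93 + 75 = 360.
Column 3: 77 + 99 + 79 + 105 = 360.
Column 4: 85 + 91 + 87 + 97 = 360.
Main diagonal: 95 + 89 + 79 + 97 = 360.
Anti-diagonal: 85 + 99 + 93 + 83 = 360.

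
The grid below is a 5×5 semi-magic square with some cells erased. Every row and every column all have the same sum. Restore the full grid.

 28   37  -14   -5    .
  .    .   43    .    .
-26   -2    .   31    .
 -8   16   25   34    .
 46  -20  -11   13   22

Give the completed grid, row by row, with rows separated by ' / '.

Row 5 is already complete: 46 + -20 + -11 + 13 + 22 = 50, so that is the magic constant.
From row 1, 50 − (28 + 37 + (-14) + (-5)) gives (1,5) = 4.
Row 4 needs 50; the known cells sum to 67, so (4,5) = -17.
Column 1 needs 50; the known cells sum to 40, so (2,1) = 10.
Column 2: 37 + (-2) + 16 + (-20) + ? = 50, so (2,2) = 19.
Column 3 needs 50; the known cells sum to 43, so (3,3) = 7.
Column 4 needs 50; the known cells sum to 73, so (2,4) = -23.
From row 2, 50 − (10 + 19 + 43 + (-23)) gives (2,5) = 1.
Row 3 must total 50; the given cells sum to 10, so (3,5) = 40.

28 37 -14 -5 4 / 10 19 43 -23 1 / -26 -2 7 31 40 / -8 16 25 34 -17 / 46 -20 -11 13 22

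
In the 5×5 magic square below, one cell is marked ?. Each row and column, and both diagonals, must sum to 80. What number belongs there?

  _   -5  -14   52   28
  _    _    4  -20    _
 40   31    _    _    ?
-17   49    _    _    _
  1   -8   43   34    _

From row 1, 80 − (-5 + (-14) + 52 + 28) gives (1,1) = 19.
Row 5 must total 80; the given cells sum to 70, so (5,5) = 10.
From column 1, 80 − (19 + 40 + (-17) + 1) gives (2,1) = 37.
The remaining cell in column 2 is (2,2) = 80 − 67 = 13.
Anti-diagonal must total 80; the given cells sum to 58, so (3,3) = 22.
Row 2 needs 80; the known cells sum to 34, so (2,5) = 46.
Using column 3: -14 + 4 + 22 + 43 + ? → (4,3) = 80 − 55 = 25.
Main diagonal must total 80; the given cells sum to 64, so (4,4) = 16.
Row 4 must total 80; the given cells sum to 73, so (4,5) = 7.
Column 4 must total 80; the given cells sum to 82, so (3,4) = -2.
Using column 5: 28 + 46 + 7 + 10 + ? → (3,5) = 80 − 91 = -11.

-11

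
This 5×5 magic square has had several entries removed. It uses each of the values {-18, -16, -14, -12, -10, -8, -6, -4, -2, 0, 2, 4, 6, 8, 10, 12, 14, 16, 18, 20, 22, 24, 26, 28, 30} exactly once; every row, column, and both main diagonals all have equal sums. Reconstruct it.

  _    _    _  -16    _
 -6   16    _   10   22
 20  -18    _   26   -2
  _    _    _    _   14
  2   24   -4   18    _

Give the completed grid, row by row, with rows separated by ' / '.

28 0 12 -16 6 / -6 16 -12 10 22 / 20 -18 4 26 -2 / -14 8 30 -8 14 / 2 24 -4 18 -10

The 25 entries sum to 150, so each line sums to 150/5 = 30.
Using row 2: -6 + 16 + 10 + 22 + ? → (2,3) = 30 − 42 = -12.
The remaining cell in row 3 is (3,3) = 30 − 26 = 4.
Row 5 needs 30; the known cells sum to 40, so (5,5) = -10.
Column 4: -16 + 10 + 26 + 18 + ? = 30, so (4,4) = -8.
Column 5 needs 30; the known cells sum to 24, so (1,5) = 6.
Main diagonal needs 30; the known cells sum to 2, so (1,1) = 28.
Using anti-diagonal: 6 + 10 + 4 + 2 + ? → (4,2) = 30 − 22 = 8.
The remaining cell in column 1 is (4,1) = 30 − 44 = -14.
Using column 2: 16 + (-18) + 8 + 24 + ? → (1,2) = 30 − 30 = 0.
Row 1 needs 30; the known cells sum to 18, so (1,3) = 12.
The remaining cell in row 4 is (4,3) = 30 − 0 = 30.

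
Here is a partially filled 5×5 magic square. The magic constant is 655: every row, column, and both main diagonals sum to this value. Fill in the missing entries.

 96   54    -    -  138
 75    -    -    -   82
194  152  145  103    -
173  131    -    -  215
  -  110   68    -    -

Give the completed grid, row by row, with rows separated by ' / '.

96 54 187 180 138 / 75 208 166 124 82 / 194 152 145 103 61 / 173 131 89 47 215 / 117 110 68 201 159

From row 3, 655 − (194 + 152 + 145 + 103) gives (3,5) = 61.
The remaining cell in column 1 is (5,1) = 655 − 538 = 117.
Column 2 must total 655; the given cells sum to 447, so (2,2) = 208.
From column 5, 655 − (138 + 82 + 61 + 215) gives (5,5) = 159.
Using main diagonal: 96 + 208 + 145 + 159 + ? → (4,4) = 655 − 608 = 47.
Anti-diagonal must total 655; the given cells sum to 531, so (2,4) = 124.
Row 2 needs 655; the known cells sum to 489, so (2,3) = 166.
Row 4 must total 655; the given cells sum to 566, so (4,3) = 89.
From row 5, 655 − (117 + 110 + 68 + 159) gives (5,4) = 201.
Column 3 needs 655; the known cells sum to 468, so (1,3) = 187.
Column 4: 124 + 103 + 47 + 201 + ? = 655, so (1,4) = 180.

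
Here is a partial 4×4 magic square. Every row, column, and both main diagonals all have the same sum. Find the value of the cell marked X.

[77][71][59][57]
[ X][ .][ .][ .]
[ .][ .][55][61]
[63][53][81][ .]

Row 1 is complete and sums to 264; that is the magic constant.
From row 4, 264 − (63 + 53 + 81) gives (4,4) = 67.
From column 3, 264 − (59 + 55 + 81) gives (2,3) = 69.
Column 4: 57 + 61 + 67 + ? = 264, so (2,4) = 79.
Using main diagonal: 77 + 55 + 67 + ? → (2,2) = 264 − 199 = 65.
The remaining cell in anti-diagonal is (3,2) = 264 − 189 = 75.
The remaining cell in row 2 is (2,1) = 264 − 213 = 51.

51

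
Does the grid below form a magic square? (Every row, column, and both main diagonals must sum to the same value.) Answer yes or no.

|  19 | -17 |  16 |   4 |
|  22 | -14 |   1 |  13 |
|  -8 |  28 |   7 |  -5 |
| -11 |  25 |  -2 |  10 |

Row 1: 19 + (-17) + 16 + 4 = 22.
Row 2: 22 + (-14) + 1 + 13 = 22.
Row 3: -8 + 28 + 7 + (-5) = 22.
Row 4: -11 + 25 + (-2) + 10 = 22.
Column 1: 19 + 22 + (-8) + (-11) = 22.
Column 2: -17 + (-14) + 28 + 25 = 22.
Column 3: 16 + 1 + 7 + (-2) = 22.
Column 4: 4 + 13 + (-5) + 10 = 22.
Main diagonal: 19 + (-14) + 7 + 10 = 22.
Anti-diagonal: 4 + 1 + 28 + (-11) = 22.
All lines sum to 22.

Yes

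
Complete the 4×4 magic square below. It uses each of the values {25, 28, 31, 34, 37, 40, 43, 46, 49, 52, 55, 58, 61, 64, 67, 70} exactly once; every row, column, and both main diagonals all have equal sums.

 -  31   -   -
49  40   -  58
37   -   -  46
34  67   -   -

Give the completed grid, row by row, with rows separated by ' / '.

70 31 28 61 / 49 40 43 58 / 37 52 55 46 / 34 67 64 25

The 16 entries sum to 760, so each line sums to 760/4 = 190.
Row 2 must total 190; the given cells sum to 147, so (2,3) = 43.
Column 1 needs 190; the known cells sum to 120, so (1,1) = 70.
Using column 2: 31 + 40 + 67 + ? → (3,2) = 190 − 138 = 52.
From anti-diagonal, 190 − (43 + 52 + 34) gives (1,4) = 61.
Row 1: 70 + 31 + 61 + ? = 190, so (1,3) = 28.
Row 3 needs 190; the known cells sum to 135, so (3,3) = 55.
Column 3 must total 190; the given cells sum to 126, so (4,3) = 64.
Column 4: 61 + 58 + 46 + ? = 190, so (4,4) = 25.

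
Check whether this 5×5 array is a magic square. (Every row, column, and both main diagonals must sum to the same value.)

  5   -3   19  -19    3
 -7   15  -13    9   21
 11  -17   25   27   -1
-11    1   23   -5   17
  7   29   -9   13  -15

No — row 2 sums to 25 but row 1 sums to 5.

Row 1: 5 + (-3) + 19 + (-19) + 3 = 5.
Row 2: -7 + 15 + (-13) + 9 + 21 = 25.
Row 3: 11 + (-17) + 25 + 27 + (-1) = 45.
Row 4: -11 + 1 + 23 + (-5) + 17 = 25.
Row 5: 7 + 29 + (-9) + 13 + (-15) = 25.
Column 1: 5 + (-7) + 11 + (-11) + 7 = 5.
Column 2: -3 + 15 + (-17) + 1 + 29 = 25.
Column 3: 19 + (-13) + 25 + 23 + (-9) = 45.
Column 4: -19 + 9 + 27 + (-5) + 13 = 25.
Column 5: 3 + 21 + (-1) + 17 + (-15) = 25.
Main diagonal: 5 + 15 + 25 + (-5) + (-15) = 25.
Anti-diagonal: 3 + 9 + 25 + 1 + 7 = 45.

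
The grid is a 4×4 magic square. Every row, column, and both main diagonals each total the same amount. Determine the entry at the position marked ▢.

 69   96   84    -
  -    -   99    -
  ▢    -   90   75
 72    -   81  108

Column 3 is complete and sums to 354; that is the magic constant.
From row 1, 354 − (69 + 96 + 84) gives (1,4) = 105.
The remaining cell in row 4 is (4,2) = 354 − 261 = 93.
Column 4 must total 354; the given cells sum to 288, so (2,4) = 66.
Main diagonal needs 354; the known cells sum to 267, so (2,2) = 87.
Using anti-diagonal: 105 + 99 + 72 + ? → (3,2) = 354 − 276 = 78.
Row 2 must total 354; the given cells sum to 252, so (2,1) = 102.
Row 3 needs 354; the known cells sum to 243, so (3,1) = 111.

111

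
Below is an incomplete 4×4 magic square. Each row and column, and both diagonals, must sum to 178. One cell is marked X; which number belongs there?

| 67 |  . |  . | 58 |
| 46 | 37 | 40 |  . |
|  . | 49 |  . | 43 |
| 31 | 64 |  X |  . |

Row 2: 46 + 37 + 40 + ? = 178, so (2,4) = 55.
Using column 1: 67 + 46 + 31 + ? → (3,1) = 178 − 144 = 34.
Column 2: 37 + 49 + 64 + ? = 178, so (1,2) = 28.
From column 4, 178 − (58 + 55 + 43) gives (4,4) = 22.
The remaining cell in main diagonal is (3,3) = 178 − 126 = 52.
Row 1 needs 178; the known cells sum to 153, so (1,3) = 25.
Row 4: 31 + 64 + 22 + ? = 178, so (4,3) = 61.

61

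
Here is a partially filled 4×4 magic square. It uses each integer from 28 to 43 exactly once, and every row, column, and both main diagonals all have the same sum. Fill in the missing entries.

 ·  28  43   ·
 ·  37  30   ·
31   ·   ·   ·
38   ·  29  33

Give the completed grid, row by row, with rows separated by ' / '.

The entries are 28 through 43, which sum to 568, so each line sums to 568/4 = 142.
Row 4 must total 142; the given cells sum to 100, so (4,2) = 42.
Column 2: 28 + 37 + 42 + ? = 142, so (3,2) = 35.
Using column 3: 43 + 30 + 29 + ? → (3,3) = 142 − 102 = 40.
Main diagonal needs 142; the known cells sum to 110, so (1,1) = 32.
The remaining cell in anti-diagonal is (1,4) = 142 − 103 = 39.
From row 3, 142 − (31 + 35 + 40) gives (3,4) = 36.
Column 1 must total 142; the given cells sum to 101, so (2,1) = 41.
Column 4 must total 142; the given cells sum to 108, so (2,4) = 34.

32 28 43 39 / 41 37 30 34 / 31 35 40 36 / 38 42 29 33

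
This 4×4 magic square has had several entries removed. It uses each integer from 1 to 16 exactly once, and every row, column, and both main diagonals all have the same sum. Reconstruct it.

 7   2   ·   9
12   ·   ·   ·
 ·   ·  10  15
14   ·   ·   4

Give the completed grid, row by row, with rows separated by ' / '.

The entries are 1 through 16, which sum to 136, so each line sums to 136/4 = 34.
Row 1 must total 34; the given cells sum to 18, so (1,3) = 16.
Column 1: 7 + 12 + 14 + ? = 34, so (3,1) = 1.
The remaining cell in column 4 is (2,4) = 34 − 28 = 6.
Main diagonal: 7 + 10 + 4 + ? = 34, so (2,2) = 13.
Using row 2: 12 + 13 + 6 + ? → (2,3) = 34 − 31 = 3.
From row 3, 34 − (1 + 10 + 15) gives (3,2) = 8.
Column 2 needs 34; the known cells sum to 23, so (4,2) = 11.
The remaining cell in column 3 is (4,3) = 34 − 29 = 5.

7 2 16 9 / 12 13 3 6 / 1 8 10 15 / 14 11 5 4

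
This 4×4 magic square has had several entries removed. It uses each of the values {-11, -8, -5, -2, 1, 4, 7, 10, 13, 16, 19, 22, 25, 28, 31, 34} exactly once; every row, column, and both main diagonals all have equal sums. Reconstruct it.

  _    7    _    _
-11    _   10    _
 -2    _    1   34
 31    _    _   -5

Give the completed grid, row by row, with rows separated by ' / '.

28 7 19 -8 / -11 22 10 25 / -2 13 1 34 / 31 4 16 -5

The 16 entries sum to 184, so each line sums to 184/4 = 46.
From row 3, 46 − (-2 + 1 + 34) gives (3,2) = 13.
Column 1: -11 + (-2) + 31 + ? = 46, so (1,1) = 28.
The remaining cell in main diagonal is (2,2) = 46 − 24 = 22.
Anti-diagonal must total 46; the given cells sum to 54, so (1,4) = -8.
The remaining cell in row 1 is (1,3) = 46 − 27 = 19.
Row 2: -11 + 22 + 10 + ? = 46, so (2,4) = 25.
Column 2 must total 46; the given cells sum to 42, so (4,2) = 4.
Using column 3: 19 + 10 + 1 + ? → (4,3) = 46 − 30 = 16.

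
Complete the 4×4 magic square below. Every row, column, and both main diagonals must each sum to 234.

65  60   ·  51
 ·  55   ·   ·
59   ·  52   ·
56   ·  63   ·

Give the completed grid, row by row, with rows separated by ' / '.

65 60 58 51 / 54 55 61 64 / 59 66 52 57 / 56 53 63 62

Row 1 must total 234; the given cells sum to 176, so (1,3) = 58.
Column 1 must total 234; the given cells sum to 180, so (2,1) = 54.
The remaining cell in column 3 is (2,3) = 234 − 173 = 61.
Using main diagonal: 65 + 55 + 52 + ? → (4,4) = 234 − 172 = 62.
Anti-diagonal: 51 + 61 + 56 + ? = 234, so (3,2) = 66.
Row 2: 54 + 55 + 61 + ? = 234, so (2,4) = 64.
Row 3 must total 234; the given cells sum to 177, so (3,4) = 57.
Row 4 needs 234; the known cells sum to 181, so (4,2) = 53.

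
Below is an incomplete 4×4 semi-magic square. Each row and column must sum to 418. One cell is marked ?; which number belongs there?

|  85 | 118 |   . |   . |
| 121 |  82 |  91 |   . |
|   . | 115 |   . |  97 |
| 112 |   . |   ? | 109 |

94

From row 2, 418 − (121 + 82 + 91) gives (2,4) = 124.
Column 1: 85 + 121 + 112 + ? = 418, so (3,1) = 100.
The remaining cell in column 2 is (4,2) = 418 − 315 = 103.
Column 4 needs 418; the known cells sum to 330, so (1,4) = 88.
Using row 1: 85 + 118 + 88 + ? → (1,3) = 418 − 291 = 127.
Row 3 must total 418; the given cells sum to 312, so (3,3) = 106.
Using row 4: 112 + 103 + 109 + ? → (4,3) = 418 − 324 = 94.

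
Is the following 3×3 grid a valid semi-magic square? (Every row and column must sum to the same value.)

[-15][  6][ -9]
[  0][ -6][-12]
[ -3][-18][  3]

Yes

Row 1: -15 + 6 + (-9) = -18.
Row 2: 0 + (-6) + (-12) = -18.
Row 3: -3 + (-18) + 3 = -18.
Column 1: -15 + 0 + (-3) = -18.
Column 2: 6 + (-6) + (-18) = -18.
Column 3: -9 + (-12) + 3 = -18.
All lines sum to -18.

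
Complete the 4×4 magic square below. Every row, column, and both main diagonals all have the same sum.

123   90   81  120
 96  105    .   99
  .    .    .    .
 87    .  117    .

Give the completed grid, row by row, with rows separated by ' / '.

123 90 81 120 / 96 105 114 99 / 108 93 102 111 / 87 126 117 84

Row 1 is already complete: 123 + 90 + 81 + 120 = 414, so that is the magic constant.
Using row 2: 96 + 105 + 99 + ? → (2,3) = 414 − 300 = 114.
From column 1, 414 − (123 + 96 + 87) gives (3,1) = 108.
The remaining cell in column 3 is (3,3) = 414 − 312 = 102.
Main diagonal: 123 + 105 + 102 + ? = 414, so (4,4) = 84.
Anti-diagonal needs 414; the known cells sum to 321, so (3,2) = 93.
From row 3, 414 − (108 + 93 + 102) gives (3,4) = 111.
Row 4 needs 414; the known cells sum to 288, so (4,2) = 126.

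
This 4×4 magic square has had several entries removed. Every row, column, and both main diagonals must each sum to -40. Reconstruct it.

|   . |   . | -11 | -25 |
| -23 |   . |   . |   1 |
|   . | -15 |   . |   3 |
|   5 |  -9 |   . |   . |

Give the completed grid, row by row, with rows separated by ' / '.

-1 -3 -11 -25 / -23 -13 -5 1 / -21 -15 -7 3 / 5 -9 -17 -19

Column 4: -25 + 1 + 3 + ? = -40, so (4,4) = -19.
Anti-diagonal needs -40; the known cells sum to -35, so (2,3) = -5.
Row 2: -23 + (-5) + 1 + ? = -40, so (2,2) = -13.
Row 4: 5 + (-9) + (-19) + ? = -40, so (4,3) = -17.
Using column 2: -13 + (-15) + (-9) + ? → (1,2) = -40 − (-37) = -3.
Column 3: -11 + (-5) + (-17) + ? = -40, so (3,3) = -7.
Main diagonal: -13 + (-7) + (-19) + ? = -40, so (1,1) = -1.
From row 3, -40 − (-15 + (-7) + 3) gives (3,1) = -21.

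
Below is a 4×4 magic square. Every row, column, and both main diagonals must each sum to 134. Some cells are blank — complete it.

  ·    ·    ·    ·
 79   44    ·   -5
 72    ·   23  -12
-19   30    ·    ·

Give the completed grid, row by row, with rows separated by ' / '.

Using row 2: 79 + 44 + (-5) + ? → (2,3) = 134 − 118 = 16.
Using row 3: 72 + 23 + (-12) + ? → (3,2) = 134 − 83 = 51.
From column 1, 134 − (79 + 72 + (-19)) gives (1,1) = 2.
Column 2 needs 134; the known cells sum to 125, so (1,2) = 9.
Main diagonal needs 134; the known cells sum to 69, so (4,4) = 65.
Anti-diagonal must total 134; the given cells sum to 48, so (1,4) = 86.
The remaining cell in row 1 is (1,3) = 134 − 97 = 37.
Row 4 must total 134; the given cells sum to 76, so (4,3) = 58.

2 9 37 86 / 79 44 16 -5 / 72 51 23 -12 / -19 30 58 65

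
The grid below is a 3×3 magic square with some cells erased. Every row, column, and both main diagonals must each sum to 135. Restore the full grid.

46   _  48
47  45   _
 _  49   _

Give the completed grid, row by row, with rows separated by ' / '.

46 41 48 / 47 45 43 / 42 49 44

The remaining cell in row 1 is (1,2) = 135 − 94 = 41.
Using row 2: 47 + 45 + ? → (2,3) = 135 − 92 = 43.
Using column 1: 46 + 47 + ? → (3,1) = 135 − 93 = 42.
Column 3 needs 135; the known cells sum to 91, so (3,3) = 44.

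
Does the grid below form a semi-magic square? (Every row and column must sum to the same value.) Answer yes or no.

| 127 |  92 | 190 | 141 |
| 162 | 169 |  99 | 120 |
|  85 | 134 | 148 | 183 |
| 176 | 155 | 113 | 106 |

Yes

Row 1: 127 + 92 + 190 + 141 = 550.
Row 2: 162 + 169 + 99 + 120 = 550.
Row 3: 85 + 134 + 148 + 183 = 550.
Row 4: 176 + 155 + 113 + 106 = 550.
Column 1: 127 + 162 + 85 + 176 = 550.
Column 2: 92 + 169 + 134 + 155 = 550.
Column 3: 190 + 99 + 148 + 113 = 550.
Column 4: 141 + 120 + 183 + 106 = 550.
All lines sum to 550.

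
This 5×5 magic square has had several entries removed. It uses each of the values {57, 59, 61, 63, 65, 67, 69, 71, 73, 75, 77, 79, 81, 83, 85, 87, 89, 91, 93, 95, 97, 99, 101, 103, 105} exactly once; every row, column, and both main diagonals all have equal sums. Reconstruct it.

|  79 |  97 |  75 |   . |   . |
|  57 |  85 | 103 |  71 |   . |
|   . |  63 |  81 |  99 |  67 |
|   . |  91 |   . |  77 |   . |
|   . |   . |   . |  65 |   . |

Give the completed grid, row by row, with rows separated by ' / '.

The 25 entries sum to 2025, so each line sums to 2025/5 = 405.
From row 2, 405 − (57 + 85 + 103 + 71) gives (2,5) = 89.
Row 3 needs 405; the known cells sum to 310, so (3,1) = 95.
Column 2 needs 405; the known cells sum to 336, so (5,2) = 69.
Column 4 must total 405; the given cells sum to 312, so (1,4) = 93.
Main diagonal must total 405; the given cells sum to 322, so (5,5) = 83.
From row 1, 405 − (79 + 97 + 75 + 93) gives (1,5) = 61.
From column 5, 405 − (61 + 89 + 67 + 83) gives (4,5) = 105.
Anti-diagonal must total 405; the given cells sum to 304, so (5,1) = 101.
Row 5: 101 + 69 + 65 + 83 + ? = 405, so (5,3) = 87.
From column 1, 405 − (79 + 57 + 95 + 101) gives (4,1) = 73.
Using column 3: 75 + 103 + 81 + 87 + ? → (4,3) = 405 − 346 = 59.

79 97 75 93 61 / 57 85 103 71 89 / 95 63 81 99 67 / 73 91 59 77 105 / 101 69 87 65 83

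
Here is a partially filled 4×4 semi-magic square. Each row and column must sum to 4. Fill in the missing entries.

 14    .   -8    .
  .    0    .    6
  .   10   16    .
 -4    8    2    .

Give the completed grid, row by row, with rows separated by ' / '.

Row 4: -4 + 8 + 2 + ? = 4, so (4,4) = -2.
Column 2: 0 + 10 + 8 + ? = 4, so (1,2) = -14.
From column 3, 4 − (-8 + 16 + 2) gives (2,3) = -6.
Row 1 must total 4; the given cells sum to -8, so (1,4) = 12.
The remaining cell in row 2 is (2,1) = 4 − 0 = 4.
Column 1 needs 4; the known cells sum to 14, so (3,1) = -10.
Using column 4: 12 + 6 + (-2) + ? → (3,4) = 4 − 16 = -12.

14 -14 -8 12 / 4 0 -6 6 / -10 10 16 -12 / -4 8 2 -2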